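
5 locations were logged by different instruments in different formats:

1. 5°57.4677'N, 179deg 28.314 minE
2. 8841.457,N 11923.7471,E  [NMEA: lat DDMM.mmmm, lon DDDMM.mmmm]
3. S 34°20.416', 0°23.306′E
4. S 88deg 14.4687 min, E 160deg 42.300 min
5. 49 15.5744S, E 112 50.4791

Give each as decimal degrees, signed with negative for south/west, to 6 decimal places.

Point 1:
  Lat: 57.4677′ = 0.957795°; total 5.9577950
  N → positive
  Longitude: 28.314′ = 0.471900°; total 179.4719000
  E ⇒ keep positive
Point 2:
  Latitude: split at 2 digits → 88° and 41.457′; 88 + 41.457/60 = 88.6909500
  N → positive
  Longitude: degrees = first 3 digits = 119, minutes = 23.7471; 119 + 23.7471/60 = 119.3957850
  E → positive
Point 3:
  Lat: 20.416′ = 0.340267°; total 34.3402667
  hemisphere S, so the sign is −
  Lon: 0 + 23.306/60 = 0.3884333
  E → positive
Point 4:
  φ: 14.4687′ = 0.241145°; total 88.2411450
  S ⇒ negate
  λ: 42.3′ = 0.705000°; total 160.7050000
  E ⇒ keep positive
Point 5:
  φ: 15.5744′ = 0.259573°; total 49.2595733
  S → negative
  Lon: 112 + 50.4791/60 = 112.8413183
  E ⇒ keep positive

1. 5.957795, 179.471900
2. 88.690950, 119.395785
3. -34.340267, 0.388433
4. -88.241145, 160.705000
5. -49.259573, 112.841318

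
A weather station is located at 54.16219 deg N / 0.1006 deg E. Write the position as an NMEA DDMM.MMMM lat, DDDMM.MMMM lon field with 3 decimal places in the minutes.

5409.731,N / 00006.036,E

Latitude: 54° + 0.162190 × 60 = 54° 9.73140′
λ: fractional part 0.100600 → 6.03600 minutes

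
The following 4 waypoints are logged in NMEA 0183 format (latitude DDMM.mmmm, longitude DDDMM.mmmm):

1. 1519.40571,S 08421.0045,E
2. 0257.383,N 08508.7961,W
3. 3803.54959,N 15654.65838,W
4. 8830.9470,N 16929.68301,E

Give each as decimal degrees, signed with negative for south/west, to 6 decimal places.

1. -15.323429, 84.350075
2. 2.956383, -85.146602
3. 38.059160, -156.910973
4. 88.515783, 169.494717

Point 1:
  φ: degrees = first 2 digits = 15, minutes = 19.40571; 15 + 19.40571/60 = 15.3234285
  S → negative
  λ: degrees = first 3 digits = 84, minutes = 21.0045; 84 + 21.0045/60 = 84.3500750
  E → positive
Point 2:
  Latitude: split at 2 digits → 02° and 57.383′; 2 + 57.383/60 = 2.9563833
  N ⇒ keep positive
  λ: degrees = first 3 digits = 85, minutes = 8.7961; 85 + 8.7961/60 = 85.1466017
  W ⇒ negate
Point 3:
  φ: degrees = first 2 digits = 38, minutes = 3.54959; 38 + 3.54959/60 = 38.0591598
  N ⇒ keep positive
  Longitude: split at 3 digits → 156° and 54.65838′; 156 + 54.65838/60 = 156.9109730
  W → negative
Point 4:
  Latitude: degrees = first 2 digits = 88, minutes = 30.947; 88 + 30.947/60 = 88.5157833
  N ⇒ keep positive
  Lon: split at 3 digits → 169° and 29.68301′; 169 + 29.68301/60 = 169.4947168
  E ⇒ keep positive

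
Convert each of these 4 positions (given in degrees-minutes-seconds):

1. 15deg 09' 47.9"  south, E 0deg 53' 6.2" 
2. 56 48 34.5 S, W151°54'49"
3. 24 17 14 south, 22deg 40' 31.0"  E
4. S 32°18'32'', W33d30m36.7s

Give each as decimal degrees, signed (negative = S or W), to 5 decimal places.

1. -15.16331, 0.88506
2. -56.80958, -151.91361
3. -24.28722, 22.67528
4. -32.30889, -33.51019

Point 1:
  Lat: 9′ + 47.9″ = 9.79833′; 15 + 9.79833/60 = 15.163306
  hemisphere S, so the sign is −
  λ: 53′ + 6.2″ = 53.10333′; 0 + 53.10333/60 = 0.885056
  E ⇒ keep positive
Point 2:
  Latitude: 48′ + 34.5″ = 48.57500′; 56 + 48.57500/60 = 56.809583
  S ⇒ negate
  Lon: 151° + 54/60 + 49/3600 = 151 + 0.900000 + 0.013611 = 151.913611
  hemisphere W, so the sign is −
Point 3:
  Lat: 17′ + 14″ = 17.23333′; 24 + 17.23333/60 = 24.287222
  hemisphere S, so the sign is −
  Longitude: 22° + 40/60 + 31/3600 = 22 + 0.666667 + 0.008611 = 22.675278
  E → positive
Point 4:
  Lat: 32° + 18/60 + 32/3600 = 32 + 0.300000 + 0.008889 = 32.308889
  S ⇒ negate
  Lon: 33 + 30/60 + 36.7/3600 = 33.510194
  W → negative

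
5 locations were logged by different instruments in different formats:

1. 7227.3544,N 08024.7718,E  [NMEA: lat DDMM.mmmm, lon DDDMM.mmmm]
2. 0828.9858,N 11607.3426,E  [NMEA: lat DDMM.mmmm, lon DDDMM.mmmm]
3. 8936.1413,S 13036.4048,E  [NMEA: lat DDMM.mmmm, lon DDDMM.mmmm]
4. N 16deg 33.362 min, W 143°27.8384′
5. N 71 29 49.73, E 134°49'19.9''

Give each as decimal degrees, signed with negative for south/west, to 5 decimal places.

1. 72.45591, 80.41286
2. 8.48310, 116.12238
3. -89.60236, 130.60675
4. 16.55603, -143.46397
5. 71.49715, 134.82219

Point 1:
  Lat: degrees = first 2 digits = 72, minutes = 27.3544; 72 + 27.3544/60 = 72.455907
  N ⇒ keep positive
  Lon: split at 3 digits → 080° and 24.7718′; 80 + 24.7718/60 = 80.412863
  E ⇒ keep positive
Point 2:
  Lat: split at 2 digits → 08° and 28.9858′; 8 + 28.9858/60 = 8.483097
  N → positive
  Longitude: split at 3 digits → 116° and 7.3426′; 116 + 7.3426/60 = 116.122377
  E → positive
Point 3:
  Lat: split at 2 digits → 89° and 36.1413′; 89 + 36.1413/60 = 89.602355
  S → negative
  Longitude: split at 3 digits → 130° and 36.4048′; 130 + 36.4048/60 = 130.606747
  E ⇒ keep positive
Point 4:
  φ: 16 + 33.362/60 = 16.556033
  N → positive
  Longitude: 143 + 27.8384/60 = 143.463973
  W ⇒ negate
Point 5:
  Latitude: 71 + 29/60 + 49.73/3600 = 71.497147
  N → positive
  λ: 49′ + 19.9″ = 49.33167′; 134 + 49.33167/60 = 134.822194
  E ⇒ keep positive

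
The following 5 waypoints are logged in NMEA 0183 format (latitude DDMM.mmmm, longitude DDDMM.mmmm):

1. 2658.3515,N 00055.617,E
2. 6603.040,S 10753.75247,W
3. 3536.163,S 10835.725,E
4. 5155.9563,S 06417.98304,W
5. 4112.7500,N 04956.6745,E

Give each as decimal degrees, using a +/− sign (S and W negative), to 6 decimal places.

Point 1:
  φ: split at 2 digits → 26° and 58.3515′; 26 + 58.3515/60 = 26.9725250
  N ⇒ keep positive
  Lon: degrees = first 3 digits = 0, minutes = 55.617; 0 + 55.617/60 = 0.9269500
  E ⇒ keep positive
Point 2:
  Latitude: split at 2 digits → 66° and 3.04′; 66 + 3.04/60 = 66.0506667
  S → negative
  Longitude: degrees = first 3 digits = 107, minutes = 53.75247; 107 + 53.75247/60 = 107.8958745
  hemisphere W, so the sign is −
Point 3:
  Latitude: degrees = first 2 digits = 35, minutes = 36.163; 35 + 36.163/60 = 35.6027167
  hemisphere S, so the sign is −
  Longitude: split at 3 digits → 108° and 35.725′; 108 + 35.725/60 = 108.5954167
  E ⇒ keep positive
Point 4:
  Lat: split at 2 digits → 51° and 55.9563′; 51 + 55.9563/60 = 51.9326050
  S ⇒ negate
  λ: split at 3 digits → 064° and 17.98304′; 64 + 17.98304/60 = 64.2997173
  W → negative
Point 5:
  φ: degrees = first 2 digits = 41, minutes = 12.75; 41 + 12.75/60 = 41.2125000
  N ⇒ keep positive
  λ: degrees = first 3 digits = 49, minutes = 56.6745; 49 + 56.6745/60 = 49.9445750
  E ⇒ keep positive

1. 26.972525, 0.926950
2. -66.050667, -107.895875
3. -35.602717, 108.595417
4. -51.932605, -64.299717
5. 41.212500, 49.944575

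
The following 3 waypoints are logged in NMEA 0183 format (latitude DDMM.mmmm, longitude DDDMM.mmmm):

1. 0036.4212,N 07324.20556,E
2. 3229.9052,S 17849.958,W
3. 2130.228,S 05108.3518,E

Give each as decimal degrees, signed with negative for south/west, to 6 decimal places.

Point 1:
  φ: split at 2 digits → 00° and 36.4212′; 0 + 36.4212/60 = 0.6070200
  N → positive
  Lon: degrees = first 3 digits = 73, minutes = 24.20556; 73 + 24.20556/60 = 73.4034260
  E ⇒ keep positive
Point 2:
  Latitude: degrees = first 2 digits = 32, minutes = 29.9052; 32 + 29.9052/60 = 32.4984200
  hemisphere S, so the sign is −
  λ: degrees = first 3 digits = 178, minutes = 49.958; 178 + 49.958/60 = 178.8326333
  W → negative
Point 3:
  Lat: degrees = first 2 digits = 21, minutes = 30.228; 21 + 30.228/60 = 21.5038000
  S ⇒ negate
  λ: split at 3 digits → 051° and 8.3518′; 51 + 8.3518/60 = 51.1391967
  E → positive

1. 0.607020, 73.403426
2. -32.498420, -178.832633
3. -21.503800, 51.139197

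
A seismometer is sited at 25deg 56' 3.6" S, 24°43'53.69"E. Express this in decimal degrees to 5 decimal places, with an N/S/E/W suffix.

25.93433° S, 24.73158° E

Latitude: 25° + 56/60 + 3.6/3600 = 25 + 0.933333 + 0.001000 = 25.934333
λ: 24 + 43/60 + 53.69/3600 = 24.731581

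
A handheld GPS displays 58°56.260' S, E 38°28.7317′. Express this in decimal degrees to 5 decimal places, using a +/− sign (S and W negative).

-58.93767, 38.47886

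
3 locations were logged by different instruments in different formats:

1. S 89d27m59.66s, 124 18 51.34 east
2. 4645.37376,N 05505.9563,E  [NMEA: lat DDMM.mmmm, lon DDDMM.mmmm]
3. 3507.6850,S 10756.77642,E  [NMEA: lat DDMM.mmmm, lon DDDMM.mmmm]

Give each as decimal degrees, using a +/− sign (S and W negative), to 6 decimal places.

1. -89.466572, 124.314261
2. 46.756229, 55.099272
3. -35.128083, 107.946274

Point 1:
  φ: 89° + 27/60 + 59.66/3600 = 89 + 0.450000 + 0.016572 = 89.4665722
  S → negative
  λ: 124 + 18/60 + 51.34/3600 = 124.3142611
  E → positive
Point 2:
  Latitude: degrees = first 2 digits = 46, minutes = 45.37376; 46 + 45.37376/60 = 46.7562293
  N ⇒ keep positive
  λ: split at 3 digits → 055° and 5.9563′; 55 + 5.9563/60 = 55.0992717
  E ⇒ keep positive
Point 3:
  Lat: degrees = first 2 digits = 35, minutes = 7.685; 35 + 7.685/60 = 35.1280833
  hemisphere S, so the sign is −
  Longitude: split at 3 digits → 107° and 56.77642′; 107 + 56.77642/60 = 107.9462737
  E ⇒ keep positive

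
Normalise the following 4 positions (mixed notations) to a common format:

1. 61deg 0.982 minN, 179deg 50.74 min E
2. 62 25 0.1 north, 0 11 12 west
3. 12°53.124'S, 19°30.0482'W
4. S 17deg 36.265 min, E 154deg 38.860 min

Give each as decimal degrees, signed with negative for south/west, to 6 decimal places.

1. 61.016367, 179.845667
2. 62.416694, -0.186667
3. -12.885400, -19.500803
4. -17.604417, 154.647667

Point 1:
  Latitude: 0.982′ = 0.016367°; total 61.0163667
  N → positive
  Lon: 50.74′ = 0.845667°; total 179.8456667
  E ⇒ keep positive
Point 2:
  Latitude: 62 + 25/60 + 0.1/3600 = 62.4166944
  N → positive
  λ: 0 + 11/60 + 12/3600 = 0.1866667
  hemisphere W, so the sign is −
Point 3:
  Latitude: 53.124′ = 0.885400°; total 12.8854000
  S → negative
  Longitude: 30.0482′ = 0.500803°; total 19.5008033
  W ⇒ negate
Point 4:
  φ: 36.265′ = 0.604417°; total 17.6044167
  S → negative
  Longitude: 38.86′ = 0.647667°; total 154.6476667
  E ⇒ keep positive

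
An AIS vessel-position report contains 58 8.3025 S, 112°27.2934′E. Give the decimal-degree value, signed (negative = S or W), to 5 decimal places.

-58.13838, 112.45489

Latitude: 8.3025′ = 0.138375°; total 58.138375
hemisphere S, so the sign is −
Lon: 112 + 27.2934/60 = 112.454890
E → positive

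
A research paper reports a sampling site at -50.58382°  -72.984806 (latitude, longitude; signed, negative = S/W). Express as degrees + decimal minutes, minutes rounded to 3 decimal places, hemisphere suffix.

50° 35.029′ S, 72° 59.088′ W

Latitude is negative → S; |value| = 50.583820
Lat: 50° + 0.583820 × 60 = 50° 35.02920′
Longitude is negative → W; |value| = 72.984806
Longitude: fractional part 0.984806 → 59.08836 minutes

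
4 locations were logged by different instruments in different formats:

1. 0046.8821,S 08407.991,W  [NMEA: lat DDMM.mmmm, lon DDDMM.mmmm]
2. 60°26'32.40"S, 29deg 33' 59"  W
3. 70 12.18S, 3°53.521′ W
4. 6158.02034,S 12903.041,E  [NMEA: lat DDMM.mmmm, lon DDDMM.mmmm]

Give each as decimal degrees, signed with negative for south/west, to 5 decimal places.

1. -0.78137, -84.13318
2. -60.44233, -29.56639
3. -70.20300, -3.89202
4. -61.96701, 129.05068

Point 1:
  φ: degrees = first 2 digits = 0, minutes = 46.8821; 0 + 46.8821/60 = 0.781368
  S ⇒ negate
  Longitude: split at 3 digits → 084° and 7.991′; 84 + 7.991/60 = 84.133183
  hemisphere W, so the sign is −
Point 2:
  Lat: 60° + 26/60 + 32.4/3600 = 60 + 0.433333 + 0.009000 = 60.442333
  hemisphere S, so the sign is −
  Longitude: 29° + 33/60 + 59/3600 = 29 + 0.550000 + 0.016389 = 29.566389
  W → negative
Point 3:
  Latitude: 12.18′ = 0.203000°; total 70.203000
  S ⇒ negate
  Longitude: 53.521′ = 0.892017°; total 3.892017
  hemisphere W, so the sign is −
Point 4:
  φ: split at 2 digits → 61° and 58.02034′; 61 + 58.02034/60 = 61.967006
  hemisphere S, so the sign is −
  λ: degrees = first 3 digits = 129, minutes = 3.041; 129 + 3.041/60 = 129.050683
  E → positive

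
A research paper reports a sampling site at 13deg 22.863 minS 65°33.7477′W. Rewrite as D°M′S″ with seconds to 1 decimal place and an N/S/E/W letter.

Latitude: fractional minutes 0.86300 × 60 = 51.780″
λ: fractional minutes 0.74770 × 60 = 44.862″

13°22′51.8″ S, 65°33′44.9″ W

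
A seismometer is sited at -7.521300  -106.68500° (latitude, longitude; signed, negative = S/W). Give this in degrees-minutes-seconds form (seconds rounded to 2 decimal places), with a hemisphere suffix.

7°31′16.68″ S, 106°41′6.00″ W

Latitude is negative → S; |value| = 7.521300
Lat: 0.521300° → 31.27800′; 0.27800 × 60 = 16.6800″
Longitude is negative → W; |value| = 106.685000
Longitude: 0.685000° → 41.10000′; 0.10000 × 60 = 6.0000″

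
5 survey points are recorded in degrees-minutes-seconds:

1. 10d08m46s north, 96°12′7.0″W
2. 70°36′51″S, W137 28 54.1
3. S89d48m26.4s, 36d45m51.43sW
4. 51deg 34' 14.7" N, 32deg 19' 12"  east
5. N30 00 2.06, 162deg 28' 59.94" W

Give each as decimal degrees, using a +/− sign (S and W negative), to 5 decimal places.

1. 10.14611, -96.20194
2. -70.61417, -137.48169
3. -89.80733, -36.76429
4. 51.57075, 32.32000
5. 30.00057, -162.48332

Point 1:
  Latitude: 10 + 8/60 + 46/3600 = 10.146111
  N → positive
  Longitude: 96 + 12/60 + 7/3600 = 96.201944
  hemisphere W, so the sign is −
Point 2:
  Latitude: 70° + 36/60 + 51/3600 = 70 + 0.600000 + 0.014167 = 70.614167
  S → negative
  Longitude: 137° + 28/60 + 54.1/3600 = 137 + 0.466667 + 0.015028 = 137.481694
  hemisphere W, so the sign is −
Point 3:
  Latitude: 48′ + 26.4″ = 48.44000′; 89 + 48.44000/60 = 89.807333
  S ⇒ negate
  λ: 45′ + 51.43″ = 45.85717′; 36 + 45.85717/60 = 36.764286
  hemisphere W, so the sign is −
Point 4:
  Lat: 51 + 34/60 + 14.7/3600 = 51.570750
  N → positive
  Longitude: 32 + 19/60 + 12/3600 = 32.320000
  E → positive
Point 5:
  φ: 0′ + 2.06″ = 0.03433′; 30 + 0.03433/60 = 30.000572
  N → positive
  Lon: 28′ + 59.94″ = 28.99900′; 162 + 28.99900/60 = 162.483317
  hemisphere W, so the sign is −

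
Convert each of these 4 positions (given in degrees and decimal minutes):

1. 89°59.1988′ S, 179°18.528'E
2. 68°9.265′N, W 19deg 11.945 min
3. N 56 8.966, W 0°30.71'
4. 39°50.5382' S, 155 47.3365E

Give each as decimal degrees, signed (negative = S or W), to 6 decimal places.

1. -89.986647, 179.308800
2. 68.154417, -19.199083
3. 56.149433, -0.511833
4. -39.842303, 155.788942

Point 1:
  Latitude: 89 + 59.1988/60 = 89.9866467
  hemisphere S, so the sign is −
  Lon: 18.528′ = 0.308800°; total 179.3088000
  E ⇒ keep positive
Point 2:
  Lat: 9.265′ = 0.154417°; total 68.1544167
  N → positive
  Longitude: 19 + 11.945/60 = 19.1990833
  W ⇒ negate
Point 3:
  Latitude: 56 + 8.966/60 = 56.1494333
  N ⇒ keep positive
  λ: 0 + 30.71/60 = 0.5118333
  W ⇒ negate
Point 4:
  φ: 50.5382′ = 0.842303°; total 39.8423033
  S → negative
  Longitude: 155 + 47.3365/60 = 155.7889417
  E ⇒ keep positive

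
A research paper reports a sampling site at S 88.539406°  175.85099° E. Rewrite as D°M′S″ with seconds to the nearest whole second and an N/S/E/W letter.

88°32′22″ S, 175°51′4″ E

φ: 0.539406 × 60 = 32.36436′ → 32′, remainder × 60 = 21.86″
Lon: whole degrees 175; 51.05940′ → 51′ and 3.56″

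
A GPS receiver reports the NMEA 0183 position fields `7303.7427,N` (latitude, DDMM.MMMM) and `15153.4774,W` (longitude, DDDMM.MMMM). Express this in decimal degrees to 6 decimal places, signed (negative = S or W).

Latitude: split at 2 digits → 73° and 3.7427′; 73 + 3.7427/60 = 73.0623783
N ⇒ keep positive
λ: split at 3 digits → 151° and 53.4774′; 151 + 53.4774/60 = 151.8912900
W → negative

73.062378, -151.891290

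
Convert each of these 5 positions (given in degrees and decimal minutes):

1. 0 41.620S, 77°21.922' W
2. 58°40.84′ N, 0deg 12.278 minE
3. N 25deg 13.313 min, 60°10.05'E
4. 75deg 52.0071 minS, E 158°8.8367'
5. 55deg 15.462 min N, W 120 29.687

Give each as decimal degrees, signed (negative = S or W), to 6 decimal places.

1. -0.693667, -77.365367
2. 58.680667, 0.204633
3. 25.221883, 60.167500
4. -75.866785, 158.147278
5. 55.257700, -120.494783

Point 1:
  φ: 41.62′ = 0.693667°; total 0.6936667
  hemisphere S, so the sign is −
  Lon: 77 + 21.922/60 = 77.3653667
  hemisphere W, so the sign is −
Point 2:
  φ: 58 + 40.84/60 = 58.6806667
  N ⇒ keep positive
  Lon: 12.278′ = 0.204633°; total 0.2046333
  E ⇒ keep positive
Point 3:
  Latitude: 25 + 13.313/60 = 25.2218833
  N → positive
  Lon: 60 + 10.05/60 = 60.1675000
  E → positive
Point 4:
  Latitude: 52.0071′ = 0.866785°; total 75.8667850
  S → negative
  Longitude: 158 + 8.8367/60 = 158.1472783
  E → positive
Point 5:
  Lat: 15.462′ = 0.257700°; total 55.2577000
  N → positive
  Longitude: 120 + 29.687/60 = 120.4947833
  W → negative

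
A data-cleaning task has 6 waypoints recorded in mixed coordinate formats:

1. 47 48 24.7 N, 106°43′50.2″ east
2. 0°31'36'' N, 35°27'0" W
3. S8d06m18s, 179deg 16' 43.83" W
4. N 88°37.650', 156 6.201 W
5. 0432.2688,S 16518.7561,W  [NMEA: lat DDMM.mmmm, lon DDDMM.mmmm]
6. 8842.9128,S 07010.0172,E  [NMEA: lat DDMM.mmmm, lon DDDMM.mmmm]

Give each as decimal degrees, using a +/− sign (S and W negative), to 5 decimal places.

Point 1:
  φ: 47° + 48/60 + 24.7/3600 = 47 + 0.800000 + 0.006861 = 47.806861
  N → positive
  Lon: 43′ + 50.2″ = 43.83667′; 106 + 43.83667/60 = 106.730611
  E ⇒ keep positive
Point 2:
  Lat: 0 + 31/60 + 36/3600 = 0.526667
  N ⇒ keep positive
  Longitude: 35 + 27/60 + 0/3600 = 35.450000
  hemisphere W, so the sign is −
Point 3:
  Lat: 8 + 6/60 + 18/3600 = 8.105000
  S ⇒ negate
  Lon: 179° + 16/60 + 43.83/3600 = 179 + 0.266667 + 0.012175 = 179.278842
  W → negative
Point 4:
  Latitude: 88 + 37.65/60 = 88.627500
  N ⇒ keep positive
  Longitude: 6.201′ = 0.103350°; total 156.103350
  hemisphere W, so the sign is −
Point 5:
  Lat: degrees = first 2 digits = 4, minutes = 32.2688; 4 + 32.2688/60 = 4.537813
  S ⇒ negate
  Lon: degrees = first 3 digits = 165, minutes = 18.7561; 165 + 18.7561/60 = 165.312602
  W → negative
Point 6:
  φ: degrees = first 2 digits = 88, minutes = 42.9128; 88 + 42.9128/60 = 88.715213
  S ⇒ negate
  Lon: split at 3 digits → 070° and 10.0172′; 70 + 10.0172/60 = 70.166953
  E ⇒ keep positive

1. 47.80686, 106.73061
2. 0.52667, -35.45000
3. -8.10500, -179.27884
4. 88.62750, -156.10335
5. -4.53781, -165.31260
6. -88.71521, 70.16695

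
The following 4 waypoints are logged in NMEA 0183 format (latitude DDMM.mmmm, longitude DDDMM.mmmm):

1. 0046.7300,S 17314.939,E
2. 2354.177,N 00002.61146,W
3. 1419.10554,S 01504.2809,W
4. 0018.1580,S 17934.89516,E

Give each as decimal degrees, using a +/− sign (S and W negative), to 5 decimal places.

1. -0.77883, 173.24898
2. 23.90295, -0.04352
3. -14.31843, -15.07135
4. -0.30263, 179.58159

Point 1:
  Lat: degrees = first 2 digits = 0, minutes = 46.73; 0 + 46.73/60 = 0.778833
  hemisphere S, so the sign is −
  λ: degrees = first 3 digits = 173, minutes = 14.939; 173 + 14.939/60 = 173.248983
  E → positive
Point 2:
  φ: degrees = first 2 digits = 23, minutes = 54.177; 23 + 54.177/60 = 23.902950
  N ⇒ keep positive
  λ: split at 3 digits → 000° and 2.61146′; 0 + 2.61146/60 = 0.043524
  W ⇒ negate
Point 3:
  Latitude: degrees = first 2 digits = 14, minutes = 19.10554; 14 + 19.10554/60 = 14.318426
  S ⇒ negate
  λ: degrees = first 3 digits = 15, minutes = 4.2809; 15 + 4.2809/60 = 15.071348
  W ⇒ negate
Point 4:
  Lat: split at 2 digits → 00° and 18.158′; 0 + 18.158/60 = 0.302633
  S → negative
  Longitude: split at 3 digits → 179° and 34.89516′; 179 + 34.89516/60 = 179.581586
  E ⇒ keep positive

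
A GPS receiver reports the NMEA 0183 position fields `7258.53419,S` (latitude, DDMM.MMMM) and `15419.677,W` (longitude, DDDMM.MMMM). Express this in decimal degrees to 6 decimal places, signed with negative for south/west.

-72.975570, -154.327950

Lat: degrees = first 2 digits = 72, minutes = 58.53419; 72 + 58.53419/60 = 72.9755698
S → negative
Longitude: split at 3 digits → 154° and 19.677′; 154 + 19.677/60 = 154.3279500
W → negative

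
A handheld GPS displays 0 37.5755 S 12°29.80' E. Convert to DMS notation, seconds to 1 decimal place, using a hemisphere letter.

0°37′34.5″ S, 12°29′48.0″ E

Lat: 37.57550′ → 37′ and 0.57550 × 60 = 34.530″
λ: 29.80000′ → 29′ and 0.80000 × 60 = 48.000″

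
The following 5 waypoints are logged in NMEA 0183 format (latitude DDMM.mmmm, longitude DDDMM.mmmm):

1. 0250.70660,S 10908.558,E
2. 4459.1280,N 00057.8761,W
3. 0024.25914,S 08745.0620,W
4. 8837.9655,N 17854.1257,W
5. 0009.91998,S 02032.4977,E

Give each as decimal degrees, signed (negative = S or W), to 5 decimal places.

1. -2.84511, 109.14263
2. 44.98547, -0.96460
3. -0.40432, -87.75103
4. 88.63276, -178.90210
5. -0.16533, 20.54163

Point 1:
  Lat: split at 2 digits → 02° and 50.7066′; 2 + 50.7066/60 = 2.845110
  S → negative
  Longitude: degrees = first 3 digits = 109, minutes = 8.558; 109 + 8.558/60 = 109.142633
  E ⇒ keep positive
Point 2:
  Latitude: split at 2 digits → 44° and 59.128′; 44 + 59.128/60 = 44.985467
  N ⇒ keep positive
  Longitude: degrees = first 3 digits = 0, minutes = 57.8761; 0 + 57.8761/60 = 0.964602
  W ⇒ negate
Point 3:
  Lat: split at 2 digits → 00° and 24.25914′; 0 + 24.25914/60 = 0.404319
  hemisphere S, so the sign is −
  λ: degrees = first 3 digits = 87, minutes = 45.062; 87 + 45.062/60 = 87.751033
  W → negative
Point 4:
  Lat: split at 2 digits → 88° and 37.9655′; 88 + 37.9655/60 = 88.632758
  N → positive
  Lon: degrees = first 3 digits = 178, minutes = 54.1257; 178 + 54.1257/60 = 178.902095
  W ⇒ negate
Point 5:
  Lat: split at 2 digits → 00° and 9.91998′; 0 + 9.91998/60 = 0.165333
  S → negative
  λ: degrees = first 3 digits = 20, minutes = 32.4977; 20 + 32.4977/60 = 20.541628
  E → positive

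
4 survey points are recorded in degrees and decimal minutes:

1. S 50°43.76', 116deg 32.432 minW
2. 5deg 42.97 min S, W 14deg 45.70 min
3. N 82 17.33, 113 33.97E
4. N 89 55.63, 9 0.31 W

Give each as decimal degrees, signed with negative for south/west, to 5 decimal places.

Point 1:
  Latitude: 43.76′ = 0.729333°; total 50.729333
  S ⇒ negate
  λ: 32.432′ = 0.540533°; total 116.540533
  hemisphere W, so the sign is −
Point 2:
  Latitude: 5 + 42.97/60 = 5.716167
  S → negative
  λ: 45.7′ = 0.761667°; total 14.761667
  hemisphere W, so the sign is −
Point 3:
  φ: 17.33′ = 0.288833°; total 82.288833
  N → positive
  Longitude: 33.97′ = 0.566167°; total 113.566167
  E → positive
Point 4:
  Lat: 55.63′ = 0.927167°; total 89.927167
  N → positive
  λ: 0.31′ = 0.005167°; total 9.005167
  hemisphere W, so the sign is −

1. -50.72933, -116.54053
2. -5.71617, -14.76167
3. 82.28883, 113.56617
4. 89.92717, -9.00517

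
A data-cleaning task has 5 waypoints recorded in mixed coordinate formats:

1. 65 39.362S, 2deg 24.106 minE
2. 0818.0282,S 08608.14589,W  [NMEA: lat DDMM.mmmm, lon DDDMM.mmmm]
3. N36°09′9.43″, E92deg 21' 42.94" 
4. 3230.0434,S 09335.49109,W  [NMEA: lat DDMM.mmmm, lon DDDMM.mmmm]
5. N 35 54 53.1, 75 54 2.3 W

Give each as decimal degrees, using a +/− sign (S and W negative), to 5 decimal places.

1. -65.65603, 2.40177
2. -8.30047, -86.13576
3. 36.15262, 92.36193
4. -32.50072, -93.59152
5. 35.91475, -75.90064

Point 1:
  Latitude: 65 + 39.362/60 = 65.656033
  S ⇒ negate
  Lon: 24.106′ = 0.401767°; total 2.401767
  E ⇒ keep positive
Point 2:
  Lat: split at 2 digits → 08° and 18.0282′; 8 + 18.0282/60 = 8.300470
  S ⇒ negate
  Lon: degrees = first 3 digits = 86, minutes = 8.14589; 86 + 8.14589/60 = 86.135765
  W → negative
Point 3:
  φ: 36 + 9/60 + 9.43/3600 = 36.152619
  N ⇒ keep positive
  λ: 92 + 21/60 + 42.94/3600 = 92.361928
  E → positive
Point 4:
  φ: degrees = first 2 digits = 32, minutes = 30.0434; 32 + 30.0434/60 = 32.500723
  hemisphere S, so the sign is −
  λ: degrees = first 3 digits = 93, minutes = 35.49109; 93 + 35.49109/60 = 93.591518
  W → negative
Point 5:
  φ: 35 + 54/60 + 53.1/3600 = 35.914750
  N → positive
  Longitude: 75 + 54/60 + 2.3/3600 = 75.900639
  hemisphere W, so the sign is −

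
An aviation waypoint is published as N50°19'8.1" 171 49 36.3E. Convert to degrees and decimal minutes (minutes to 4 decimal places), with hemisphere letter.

Latitude: seconds/60 = 0.13500; minutes = 19 + 0.13500 = 19.135000
λ: 49 + 36.3/60 = 49.605000′

50° 19.1350′ N, 171° 49.6050′ E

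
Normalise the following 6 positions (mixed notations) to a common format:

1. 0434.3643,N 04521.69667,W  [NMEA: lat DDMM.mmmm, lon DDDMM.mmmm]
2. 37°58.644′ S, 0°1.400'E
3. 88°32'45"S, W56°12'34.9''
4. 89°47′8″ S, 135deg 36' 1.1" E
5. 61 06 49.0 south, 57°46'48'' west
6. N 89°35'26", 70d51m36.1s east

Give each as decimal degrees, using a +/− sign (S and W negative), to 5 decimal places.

1. 4.57274, -45.36161
2. -37.97740, 0.02333
3. -88.54583, -56.20969
4. -89.78556, 135.60031
5. -61.11361, -57.78000
6. 89.59056, 70.86003

Point 1:
  Latitude: split at 2 digits → 04° and 34.3643′; 4 + 34.3643/60 = 4.572738
  N → positive
  Lon: split at 3 digits → 045° and 21.69667′; 45 + 21.69667/60 = 45.361611
  hemisphere W, so the sign is −
Point 2:
  Latitude: 37 + 58.644/60 = 37.977400
  S → negative
  λ: 0 + 1.4/60 = 0.023333
  E → positive
Point 3:
  Latitude: 88° + 32/60 + 45/3600 = 88 + 0.533333 + 0.012500 = 88.545833
  S → negative
  Longitude: 12′ + 34.9″ = 12.58167′; 56 + 12.58167/60 = 56.209694
  hemisphere W, so the sign is −
Point 4:
  Lat: 89° + 47/60 + 8/3600 = 89 + 0.783333 + 0.002222 = 89.785556
  S → negative
  λ: 36′ + 1.1″ = 36.01833′; 135 + 36.01833/60 = 135.600306
  E → positive
Point 5:
  φ: 61° + 6/60 + 49/3600 = 61 + 0.100000 + 0.013611 = 61.113611
  S ⇒ negate
  Lon: 46′ + 48″ = 46.80000′; 57 + 46.80000/60 = 57.780000
  W → negative
Point 6:
  φ: 35′ + 26″ = 35.43333′; 89 + 35.43333/60 = 89.590556
  N → positive
  Lon: 70° + 51/60 + 36.1/3600 = 70 + 0.850000 + 0.010028 = 70.860028
  E → positive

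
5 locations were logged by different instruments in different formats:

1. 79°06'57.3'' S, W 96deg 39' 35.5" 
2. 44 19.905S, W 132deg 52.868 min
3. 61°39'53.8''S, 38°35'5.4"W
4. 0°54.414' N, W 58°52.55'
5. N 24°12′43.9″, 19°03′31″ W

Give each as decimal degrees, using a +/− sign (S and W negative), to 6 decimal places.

1. -79.115917, -96.659861
2. -44.331750, -132.881133
3. -61.664944, -38.584833
4. 0.906900, -58.875833
5. 24.212194, -19.058611

Point 1:
  Latitude: 6′ + 57.3″ = 6.95500′; 79 + 6.95500/60 = 79.1159167
  S ⇒ negate
  Longitude: 96 + 39/60 + 35.5/3600 = 96.6598611
  W ⇒ negate
Point 2:
  φ: 19.905′ = 0.331750°; total 44.3317500
  S ⇒ negate
  Lon: 132 + 52.868/60 = 132.8811333
  hemisphere W, so the sign is −
Point 3:
  φ: 39′ + 53.8″ = 39.89667′; 61 + 39.89667/60 = 61.6649444
  S ⇒ negate
  Longitude: 38° + 35/60 + 5.4/3600 = 38 + 0.583333 + 0.001500 = 38.5848333
  hemisphere W, so the sign is −
Point 4:
  Lat: 54.414′ = 0.906900°; total 0.9069000
  N ⇒ keep positive
  λ: 52.55′ = 0.875833°; total 58.8758333
  W → negative
Point 5:
  φ: 24° + 12/60 + 43.9/3600 = 24 + 0.200000 + 0.012194 = 24.2121944
  N ⇒ keep positive
  Lon: 19 + 3/60 + 31/3600 = 19.0586111
  W → negative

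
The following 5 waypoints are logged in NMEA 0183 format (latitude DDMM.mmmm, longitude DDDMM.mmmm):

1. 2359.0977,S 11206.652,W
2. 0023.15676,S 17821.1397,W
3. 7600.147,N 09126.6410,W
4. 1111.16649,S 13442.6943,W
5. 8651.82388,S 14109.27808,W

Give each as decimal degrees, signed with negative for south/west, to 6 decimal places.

1. -23.984962, -112.110867
2. -0.385946, -178.352328
3. 76.002450, -91.444017
4. -11.186108, -134.711572
5. -86.863731, -141.154635

Point 1:
  Lat: split at 2 digits → 23° and 59.0977′; 23 + 59.0977/60 = 23.9849617
  hemisphere S, so the sign is −
  Lon: degrees = first 3 digits = 112, minutes = 6.652; 112 + 6.652/60 = 112.1108667
  hemisphere W, so the sign is −
Point 2:
  Lat: split at 2 digits → 00° and 23.15676′; 0 + 23.15676/60 = 0.3859460
  S → negative
  Longitude: split at 3 digits → 178° and 21.1397′; 178 + 21.1397/60 = 178.3523283
  W ⇒ negate
Point 3:
  Lat: degrees = first 2 digits = 76, minutes = 0.147; 76 + 0.147/60 = 76.0024500
  N ⇒ keep positive
  Longitude: split at 3 digits → 091° and 26.641′; 91 + 26.641/60 = 91.4440167
  W → negative
Point 4:
  φ: degrees = first 2 digits = 11, minutes = 11.16649; 11 + 11.16649/60 = 11.1861082
  hemisphere S, so the sign is −
  λ: split at 3 digits → 134° and 42.6943′; 134 + 42.6943/60 = 134.7115717
  W ⇒ negate
Point 5:
  φ: degrees = first 2 digits = 86, minutes = 51.82388; 86 + 51.82388/60 = 86.8637313
  S ⇒ negate
  Lon: degrees = first 3 digits = 141, minutes = 9.27808; 141 + 9.27808/60 = 141.1546347
  W ⇒ negate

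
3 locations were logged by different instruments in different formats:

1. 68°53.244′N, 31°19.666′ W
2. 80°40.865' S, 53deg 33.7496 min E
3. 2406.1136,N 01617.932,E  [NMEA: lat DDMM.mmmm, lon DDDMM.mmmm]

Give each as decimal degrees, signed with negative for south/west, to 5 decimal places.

Point 1:
  Lat: 53.244′ = 0.887400°; total 68.887400
  N → positive
  Longitude: 31 + 19.666/60 = 31.327767
  W → negative
Point 2:
  φ: 40.865′ = 0.681083°; total 80.681083
  hemisphere S, so the sign is −
  Lon: 53 + 33.7496/60 = 53.562493
  E → positive
Point 3:
  φ: split at 2 digits → 24° and 6.1136′; 24 + 6.1136/60 = 24.101893
  N → positive
  Longitude: split at 3 digits → 016° and 17.932′; 16 + 17.932/60 = 16.298867
  E ⇒ keep positive

1. 68.88740, -31.32777
2. -80.68108, 53.56249
3. 24.10189, 16.29887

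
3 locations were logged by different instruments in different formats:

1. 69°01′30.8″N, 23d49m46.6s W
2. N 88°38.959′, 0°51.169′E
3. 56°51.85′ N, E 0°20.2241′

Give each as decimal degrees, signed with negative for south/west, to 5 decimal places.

Point 1:
  φ: 69 + 1/60 + 30.8/3600 = 69.025222
  N ⇒ keep positive
  Lon: 49′ + 46.6″ = 49.77667′; 23 + 49.77667/60 = 23.829611
  hemisphere W, so the sign is −
Point 2:
  Latitude: 38.959′ = 0.649317°; total 88.649317
  N ⇒ keep positive
  λ: 51.169′ = 0.852817°; total 0.852817
  E ⇒ keep positive
Point 3:
  Latitude: 56 + 51.85/60 = 56.864167
  N ⇒ keep positive
  Lon: 0 + 20.2241/60 = 0.337068
  E ⇒ keep positive

1. 69.02522, -23.82961
2. 88.64932, 0.85282
3. 56.86417, 0.33707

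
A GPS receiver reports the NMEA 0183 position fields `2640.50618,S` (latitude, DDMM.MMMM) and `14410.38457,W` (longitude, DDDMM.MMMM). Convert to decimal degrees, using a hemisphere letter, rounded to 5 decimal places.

26.67510° S, 144.17308° W

Lat: degrees = first 2 digits = 26, minutes = 40.50618; 26 + 40.50618/60 = 26.675103
Lon: split at 3 digits → 144° and 10.38457′; 144 + 10.38457/60 = 144.173076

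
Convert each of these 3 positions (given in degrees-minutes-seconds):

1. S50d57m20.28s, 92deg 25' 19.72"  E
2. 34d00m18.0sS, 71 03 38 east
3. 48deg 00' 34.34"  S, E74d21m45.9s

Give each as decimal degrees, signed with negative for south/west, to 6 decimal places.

Point 1:
  Lat: 50 + 57/60 + 20.28/3600 = 50.9556333
  S → negative
  Lon: 92 + 25/60 + 19.72/3600 = 92.4221444
  E → positive
Point 2:
  φ: 0′ + 18″ = 0.30000′; 34 + 0.30000/60 = 34.0050000
  S → negative
  Longitude: 71 + 3/60 + 38/3600 = 71.0605556
  E ⇒ keep positive
Point 3:
  φ: 48 + 0/60 + 34.34/3600 = 48.0095389
  S ⇒ negate
  Longitude: 74° + 21/60 + 45.9/3600 = 74 + 0.350000 + 0.012750 = 74.3627500
  E ⇒ keep positive

1. -50.955633, 92.422144
2. -34.005000, 71.060556
3. -48.009539, 74.362750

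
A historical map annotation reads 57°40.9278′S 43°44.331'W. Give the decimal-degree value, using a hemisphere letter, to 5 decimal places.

Lat: 57 + 40.9278/60 = 57.682130
λ: 44.331′ = 0.738850°; total 43.738850

57.68213° S, 43.73885° W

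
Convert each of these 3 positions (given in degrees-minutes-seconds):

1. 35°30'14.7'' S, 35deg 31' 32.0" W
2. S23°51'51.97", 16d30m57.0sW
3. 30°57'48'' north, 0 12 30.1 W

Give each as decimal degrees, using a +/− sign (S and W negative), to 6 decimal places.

1. -35.504083, -35.525556
2. -23.864436, -16.515833
3. 30.963333, -0.208361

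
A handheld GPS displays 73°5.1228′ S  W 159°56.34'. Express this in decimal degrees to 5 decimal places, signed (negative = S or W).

Lat: 5.1228′ = 0.085380°; total 73.085380
S ⇒ negate
Lon: 56.34′ = 0.939000°; total 159.939000
hemisphere W, so the sign is −

-73.08538, -159.93900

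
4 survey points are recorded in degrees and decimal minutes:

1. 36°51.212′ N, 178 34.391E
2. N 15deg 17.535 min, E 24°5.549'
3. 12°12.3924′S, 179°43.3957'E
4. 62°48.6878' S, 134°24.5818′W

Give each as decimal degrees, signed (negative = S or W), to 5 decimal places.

1. 36.85353, 178.57318
2. 15.29225, 24.09248
3. -12.20654, 179.72326
4. -62.81146, -134.40970

Point 1:
  φ: 51.212′ = 0.853533°; total 36.853533
  N ⇒ keep positive
  λ: 34.391′ = 0.573183°; total 178.573183
  E ⇒ keep positive
Point 2:
  φ: 15 + 17.535/60 = 15.292250
  N ⇒ keep positive
  λ: 5.549′ = 0.092483°; total 24.092483
  E ⇒ keep positive
Point 3:
  Lat: 12 + 12.3924/60 = 12.206540
  S ⇒ negate
  Lon: 179 + 43.3957/60 = 179.723262
  E ⇒ keep positive
Point 4:
  φ: 62 + 48.6878/60 = 62.811463
  S → negative
  Lon: 24.5818′ = 0.409697°; total 134.409697
  hemisphere W, so the sign is −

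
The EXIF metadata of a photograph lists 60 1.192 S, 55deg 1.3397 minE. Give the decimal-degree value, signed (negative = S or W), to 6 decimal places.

Latitude: 1.192′ = 0.019867°; total 60.0198667
hemisphere S, so the sign is −
Lon: 1.3397′ = 0.022328°; total 55.0223283
E ⇒ keep positive

-60.019867, 55.022328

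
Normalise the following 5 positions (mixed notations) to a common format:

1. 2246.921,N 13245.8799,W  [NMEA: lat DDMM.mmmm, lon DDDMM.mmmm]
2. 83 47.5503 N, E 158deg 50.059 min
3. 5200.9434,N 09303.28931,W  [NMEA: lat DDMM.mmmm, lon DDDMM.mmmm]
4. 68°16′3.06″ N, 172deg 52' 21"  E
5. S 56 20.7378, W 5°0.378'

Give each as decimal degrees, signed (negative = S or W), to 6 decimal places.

1. 22.782017, -132.764665
2. 83.792505, 158.834317
3. 52.015723, -93.054822
4. 68.267517, 172.872500
5. -56.345630, -5.006300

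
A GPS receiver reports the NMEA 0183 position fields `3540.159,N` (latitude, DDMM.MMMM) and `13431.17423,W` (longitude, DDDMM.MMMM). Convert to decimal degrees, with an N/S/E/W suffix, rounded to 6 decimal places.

35.669317° N, 134.519571° W

Latitude: degrees = first 2 digits = 35, minutes = 40.159; 35 + 40.159/60 = 35.6693167
λ: split at 3 digits → 134° and 31.17423′; 134 + 31.17423/60 = 134.5195705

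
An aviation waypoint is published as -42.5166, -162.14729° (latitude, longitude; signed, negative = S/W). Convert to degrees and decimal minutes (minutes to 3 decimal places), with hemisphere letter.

Latitude is negative → S; |value| = 42.516600
Lat: minutes = (42.516600 − 42) × 60 = 30.99600
Longitude is negative → W; |value| = 162.147290
Longitude: minutes = (162.147290 − 162) × 60 = 8.83740

42° 30.996′ S, 162° 8.837′ W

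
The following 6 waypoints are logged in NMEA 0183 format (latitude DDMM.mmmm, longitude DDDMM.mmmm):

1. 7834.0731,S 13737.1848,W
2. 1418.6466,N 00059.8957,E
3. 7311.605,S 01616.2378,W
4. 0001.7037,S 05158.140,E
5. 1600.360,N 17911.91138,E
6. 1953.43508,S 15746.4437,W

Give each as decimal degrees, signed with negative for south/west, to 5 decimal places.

Point 1:
  Latitude: degrees = first 2 digits = 78, minutes = 34.0731; 78 + 34.0731/60 = 78.567885
  S ⇒ negate
  Longitude: split at 3 digits → 137° and 37.1848′; 137 + 37.1848/60 = 137.619747
  hemisphere W, so the sign is −
Point 2:
  φ: split at 2 digits → 14° and 18.6466′; 14 + 18.6466/60 = 14.310777
  N ⇒ keep positive
  λ: split at 3 digits → 000° and 59.8957′; 0 + 59.8957/60 = 0.998262
  E → positive
Point 3:
  φ: degrees = first 2 digits = 73, minutes = 11.605; 73 + 11.605/60 = 73.193417
  S ⇒ negate
  λ: split at 3 digits → 016° and 16.2378′; 16 + 16.2378/60 = 16.270630
  W ⇒ negate
Point 4:
  φ: degrees = first 2 digits = 0, minutes = 1.7037; 0 + 1.7037/60 = 0.028395
  S → negative
  Longitude: split at 3 digits → 051° and 58.14′; 51 + 58.14/60 = 51.969000
  E → positive
Point 5:
  Lat: degrees = first 2 digits = 16, minutes = 0.36; 16 + 0.36/60 = 16.006000
  N ⇒ keep positive
  Longitude: degrees = first 3 digits = 179, minutes = 11.91138; 179 + 11.91138/60 = 179.198523
  E ⇒ keep positive
Point 6:
  Lat: split at 2 digits → 19° and 53.43508′; 19 + 53.43508/60 = 19.890585
  S → negative
  Lon: split at 3 digits → 157° and 46.4437′; 157 + 46.4437/60 = 157.774062
  hemisphere W, so the sign is −

1. -78.56789, -137.61975
2. 14.31078, 0.99826
3. -73.19342, -16.27063
4. -0.02840, 51.96900
5. 16.00600, 179.19852
6. -19.89058, -157.77406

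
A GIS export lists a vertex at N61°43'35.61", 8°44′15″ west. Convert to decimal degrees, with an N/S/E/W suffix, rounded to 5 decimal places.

61.72656° N, 8.73750° W

Lat: 43′ + 35.61″ = 43.59350′; 61 + 43.59350/60 = 61.726558
λ: 44′ + 15″ = 44.25000′; 8 + 44.25000/60 = 8.737500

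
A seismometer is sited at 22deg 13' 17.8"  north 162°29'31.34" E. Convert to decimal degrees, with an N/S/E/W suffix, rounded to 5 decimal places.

Latitude: 22° + 13/60 + 17.8/3600 = 22 + 0.216667 + 0.004944 = 22.221611
Lon: 162° + 29/60 + 31.34/3600 = 162 + 0.483333 + 0.008706 = 162.492039

22.22161° N, 162.49204° E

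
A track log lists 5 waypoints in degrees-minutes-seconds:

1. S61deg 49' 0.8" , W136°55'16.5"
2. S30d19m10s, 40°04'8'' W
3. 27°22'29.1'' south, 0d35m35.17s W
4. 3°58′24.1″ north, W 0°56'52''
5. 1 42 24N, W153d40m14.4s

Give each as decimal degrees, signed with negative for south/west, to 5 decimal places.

1. -61.81689, -136.92125
2. -30.31944, -40.06889
3. -27.37475, -0.59310
4. 3.97336, -0.94778
5. 1.70667, -153.67067

Point 1:
  Lat: 61 + 49/60 + 0.8/3600 = 61.816889
  S ⇒ negate
  λ: 55′ + 16.5″ = 55.27500′; 136 + 55.27500/60 = 136.921250
  hemisphere W, so the sign is −
Point 2:
  Lat: 30 + 19/60 + 10/3600 = 30.319444
  S → negative
  Longitude: 4′ + 8″ = 4.13333′; 40 + 4.13333/60 = 40.068889
  W ⇒ negate
Point 3:
  φ: 22′ + 29.1″ = 22.48500′; 27 + 22.48500/60 = 27.374750
  S ⇒ negate
  Lon: 0 + 35/60 + 35.17/3600 = 0.593103
  W ⇒ negate
Point 4:
  φ: 58′ + 24.1″ = 58.40167′; 3 + 58.40167/60 = 3.973361
  N → positive
  Longitude: 56′ + 52″ = 56.86667′; 0 + 56.86667/60 = 0.947778
  W → negative
Point 5:
  Latitude: 1° + 42/60 + 24/3600 = 1 + 0.700000 + 0.006667 = 1.706667
  N ⇒ keep positive
  Lon: 40′ + 14.4″ = 40.24000′; 153 + 40.24000/60 = 153.670667
  W → negative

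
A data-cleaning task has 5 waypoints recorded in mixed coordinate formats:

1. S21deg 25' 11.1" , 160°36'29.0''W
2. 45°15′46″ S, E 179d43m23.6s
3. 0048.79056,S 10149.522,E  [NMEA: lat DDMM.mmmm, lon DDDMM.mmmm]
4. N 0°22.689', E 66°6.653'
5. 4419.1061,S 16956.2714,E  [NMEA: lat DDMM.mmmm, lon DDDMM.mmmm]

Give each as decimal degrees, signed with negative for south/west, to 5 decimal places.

1. -21.41975, -160.60806
2. -45.26278, 179.72322
3. -0.81318, 101.82537
4. 0.37815, 66.11088
5. -44.31844, 169.93786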